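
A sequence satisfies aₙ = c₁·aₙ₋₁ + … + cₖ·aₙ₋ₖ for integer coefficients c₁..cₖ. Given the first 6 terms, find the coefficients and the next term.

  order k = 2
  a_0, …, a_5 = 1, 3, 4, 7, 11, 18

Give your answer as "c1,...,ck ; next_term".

  a_2 = 1·3 + 1·1 = 4
  a_3 = 1·4 + 1·3 = 7
  a_4 = 1·7 + 1·4 = 11
  a_5 = 1·11 + 1·7 = 18
  a_6 = 1·18 + 1·11 = 29

1,1 ; 29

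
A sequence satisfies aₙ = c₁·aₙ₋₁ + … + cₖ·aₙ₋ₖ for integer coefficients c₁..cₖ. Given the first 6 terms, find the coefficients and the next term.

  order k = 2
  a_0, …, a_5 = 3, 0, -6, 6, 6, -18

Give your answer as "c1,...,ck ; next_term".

  a_2 = -1·0 + -2·3 = -6
  a_3 = -1·-6 + -2·0 = 6
  a_4 = -1·6 + -2·-6 = 6
  a_5 = -1·6 + -2·6 = -18
  a_6 = -1·-18 + -2·6 = 6

-1,-2 ; 6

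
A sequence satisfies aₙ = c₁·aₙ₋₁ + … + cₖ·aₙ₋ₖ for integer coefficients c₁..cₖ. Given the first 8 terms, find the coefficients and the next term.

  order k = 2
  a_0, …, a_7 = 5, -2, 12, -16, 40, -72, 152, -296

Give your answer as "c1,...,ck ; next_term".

  a_2 = -1·-2 + 2·5 = 12
  a_3 = -1·12 + 2·-2 = -16
  a_4 = -1·-16 + 2·12 = 40
  a_5 = -1·40 + 2·-16 = -72
  a_6 = -1·-72 + 2·40 = 152
  a_7 = -1·152 + 2·-72 = -296
  a_8 = -1·-296 + 2·152 = 600

-1,2 ; 600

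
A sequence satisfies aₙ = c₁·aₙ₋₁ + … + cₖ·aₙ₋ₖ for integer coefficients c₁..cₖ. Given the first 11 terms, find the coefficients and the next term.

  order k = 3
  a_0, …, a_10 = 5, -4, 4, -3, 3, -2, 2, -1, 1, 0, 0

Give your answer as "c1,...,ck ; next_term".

-1,1,1 ; 1

  a_3 = -1·4 + 1·-4 + 1·5 = -3
  a_4 = -1·-3 + 1·4 + 1·-4 = 3
  a_5 = -1·3 + 1·-3 + 1·4 = -2
  a_6 = -1·-2 + 1·3 + 1·-3 = 2
  a_7 = -1·2 + 1·-2 + 1·3 = -1
  a_8 = -1·-1 + 1·2 + 1·-2 = 1
  a_9 = -1·1 + 1·-1 + 1·2 = 0
  a_10 = -1·0 + 1·1 + 1·-1 = 0
  a_11 = -1·0 + 1·0 + 1·1 = 1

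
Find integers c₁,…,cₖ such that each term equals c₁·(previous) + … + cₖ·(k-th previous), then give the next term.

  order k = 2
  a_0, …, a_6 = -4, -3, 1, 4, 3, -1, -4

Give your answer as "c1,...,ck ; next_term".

1,-1 ; -3

  a_2 = 1·-3 + -1·-4 = 1
  a_3 = 1·1 + -1·-3 = 4
  a_4 = 1·4 + -1·1 = 3
  a_5 = 1·3 + -1·4 = -1
  a_6 = 1·-1 + -1·3 = -4
  a_7 = 1·-4 + -1·-1 = -3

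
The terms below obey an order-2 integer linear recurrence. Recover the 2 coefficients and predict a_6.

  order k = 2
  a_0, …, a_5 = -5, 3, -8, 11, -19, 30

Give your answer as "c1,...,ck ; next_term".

  a_2 = -1·3 + 1·-5 = -8
  a_3 = -1·-8 + 1·3 = 11
  a_4 = -1·11 + 1·-8 = -19
  a_5 = -1·-19 + 1·11 = 30
  a_6 = -1·30 + 1·-19 = -49

-1,1 ; -49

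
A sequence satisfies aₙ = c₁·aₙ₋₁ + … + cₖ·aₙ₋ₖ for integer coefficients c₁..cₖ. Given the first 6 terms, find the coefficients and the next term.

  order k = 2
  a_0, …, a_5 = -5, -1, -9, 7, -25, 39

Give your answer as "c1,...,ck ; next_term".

-1,2 ; -89

  a_2 = -1·-1 + 2·-5 = -9
  a_3 = -1·-9 + 2·-1 = 7
  a_4 = -1·7 + 2·-9 = -25
  a_5 = -1·-25 + 2·7 = 39
  a_6 = -1·39 + 2·-25 = -89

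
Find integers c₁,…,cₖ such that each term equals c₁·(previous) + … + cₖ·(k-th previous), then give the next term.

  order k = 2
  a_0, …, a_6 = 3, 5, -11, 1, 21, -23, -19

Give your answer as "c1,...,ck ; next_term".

-1,-2 ; 65

  a_2 = -1·5 + -2·3 = -11
  a_3 = -1·-11 + -2·5 = 1
  a_4 = -1·1 + -2·-11 = 21
  a_5 = -1·21 + -2·1 = -23
  a_6 = -1·-23 + -2·21 = -19
  a_7 = -1·-19 + -2·-23 = 65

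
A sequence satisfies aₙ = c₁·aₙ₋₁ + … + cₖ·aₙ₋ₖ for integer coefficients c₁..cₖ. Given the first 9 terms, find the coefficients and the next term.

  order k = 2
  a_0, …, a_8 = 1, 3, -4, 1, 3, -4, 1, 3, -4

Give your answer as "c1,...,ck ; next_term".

  a_2 = -1·3 + -1·1 = -4
  a_3 = -1·-4 + -1·3 = 1
  a_4 = -1·1 + -1·-4 = 3
  a_5 = -1·3 + -1·1 = -4
  a_6 = -1·-4 + -1·3 = 1
  a_7 = -1·1 + -1·-4 = 3
  a_8 = -1·3 + -1·1 = -4
  a_9 = -1·-4 + -1·3 = 1

-1,-1 ; 1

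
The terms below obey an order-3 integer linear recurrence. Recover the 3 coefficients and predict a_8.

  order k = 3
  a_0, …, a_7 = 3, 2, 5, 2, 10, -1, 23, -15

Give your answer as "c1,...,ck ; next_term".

  a_3 = -1·5 + 2·2 + 1·3 = 2
  a_4 = -1·2 + 2·5 + 1·2 = 10
  a_5 = -1·10 + 2·2 + 1·5 = -1
  a_6 = -1·-1 + 2·10 + 1·2 = 23
  a_7 = -1·23 + 2·-1 + 1·10 = -15
  a_8 = -1·-15 + 2·23 + 1·-1 = 60

-1,2,1 ; 60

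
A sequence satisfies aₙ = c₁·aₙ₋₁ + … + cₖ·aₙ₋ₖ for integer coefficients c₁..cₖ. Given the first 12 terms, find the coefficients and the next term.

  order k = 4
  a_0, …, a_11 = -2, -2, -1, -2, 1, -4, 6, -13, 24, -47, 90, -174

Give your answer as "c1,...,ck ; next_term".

  a_4 = -1·-2 + 1·-1 + -1·-2 + 1·-2 = 1
  a_5 = -1·1 + 1·-2 + -1·-1 + 1·-2 = -4
  a_6 = -1·-4 + 1·1 + -1·-2 + 1·-1 = 6
  a_7 = -1·6 + 1·-4 + -1·1 + 1·-2 = -13
  a_8 = -1·-13 + 1·6 + -1·-4 + 1·1 = 24
  a_9 = -1·24 + 1·-13 + -1·6 + 1·-4 = -47
  a_10 = -1·-47 + 1·24 + -1·-13 + 1·6 = 90
  a_11 = -1·90 + 1·-47 + -1·24 + 1·-13 = -174
  a_12 = -1·-174 + 1·90 + -1·-47 + 1·24 = 335

-1,1,-1,1 ; 335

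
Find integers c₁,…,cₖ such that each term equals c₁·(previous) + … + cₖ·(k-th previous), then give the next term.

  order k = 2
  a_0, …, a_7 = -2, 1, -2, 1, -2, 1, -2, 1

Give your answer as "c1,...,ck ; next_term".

0,1 ; -2

  a_2 = 0·1 + 1·-2 = -2
  a_3 = 0·-2 + 1·1 = 1
  a_4 = 0·1 + 1·-2 = -2
  a_5 = 0·-2 + 1·1 = 1
  a_6 = 0·1 + 1·-2 = -2
  a_7 = 0·-2 + 1·1 = 1
  a_8 = 0·1 + 1·-2 = -2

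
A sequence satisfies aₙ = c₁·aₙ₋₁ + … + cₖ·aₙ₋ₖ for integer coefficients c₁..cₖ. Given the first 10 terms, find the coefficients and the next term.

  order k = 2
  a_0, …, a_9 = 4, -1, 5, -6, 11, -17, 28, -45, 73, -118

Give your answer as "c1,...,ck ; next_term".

  a_2 = -1·-1 + 1·4 = 5
  a_3 = -1·5 + 1·-1 = -6
  a_4 = -1·-6 + 1·5 = 11
  a_5 = -1·11 + 1·-6 = -17
  a_6 = -1·-17 + 1·11 = 28
  a_7 = -1·28 + 1·-17 = -45
  a_8 = -1·-45 + 1·28 = 73
  a_9 = -1·73 + 1·-45 = -118
  a_10 = -1·-118 + 1·73 = 191

-1,1 ; 191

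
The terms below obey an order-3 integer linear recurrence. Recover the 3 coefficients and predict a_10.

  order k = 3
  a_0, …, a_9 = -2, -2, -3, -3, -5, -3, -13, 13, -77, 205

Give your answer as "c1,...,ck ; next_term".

-3,2,4 ; -717

  a_3 = -3·-3 + 2·-2 + 4·-2 = -3
  a_4 = -3·-3 + 2·-3 + 4·-2 = -5
  a_5 = -3·-5 + 2·-3 + 4·-3 = -3
  a_6 = -3·-3 + 2·-5 + 4·-3 = -13
  a_7 = -3·-13 + 2·-3 + 4·-5 = 13
  a_8 = -3·13 + 2·-13 + 4·-3 = -77
  a_9 = -3·-77 + 2·13 + 4·-13 = 205
  a_10 = -3·205 + 2·-77 + 4·13 = -717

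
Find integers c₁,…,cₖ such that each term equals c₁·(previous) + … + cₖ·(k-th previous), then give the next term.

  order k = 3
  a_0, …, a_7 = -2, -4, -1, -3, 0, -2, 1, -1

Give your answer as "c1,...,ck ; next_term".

1,1,-1 ; 2

  a_3 = 1·-1 + 1·-4 + -1·-2 = -3
  a_4 = 1·-3 + 1·-1 + -1·-4 = 0
  a_5 = 1·0 + 1·-3 + -1·-1 = -2
  a_6 = 1·-2 + 1·0 + -1·-3 = 1
  a_7 = 1·1 + 1·-2 + -1·0 = -1
  a_8 = 1·-1 + 1·1 + -1·-2 = 2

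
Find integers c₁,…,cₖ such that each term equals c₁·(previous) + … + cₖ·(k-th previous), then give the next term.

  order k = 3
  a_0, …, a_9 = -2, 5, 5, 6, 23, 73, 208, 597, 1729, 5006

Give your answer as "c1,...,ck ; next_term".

  a_3 = 3·5 + -1·5 + 2·-2 = 6
  a_4 = 3·6 + -1·5 + 2·5 = 23
  a_5 = 3·23 + -1·6 + 2·5 = 73
  a_6 = 3·73 + -1·23 + 2·6 = 208
  a_7 = 3·208 + -1·73 + 2·23 = 597
  a_8 = 3·597 + -1·208 + 2·73 = 1729
  a_9 = 3·1729 + -1·597 + 2·208 = 5006
  a_10 = 3·5006 + -1·1729 + 2·597 = 14483

3,-1,2 ; 14483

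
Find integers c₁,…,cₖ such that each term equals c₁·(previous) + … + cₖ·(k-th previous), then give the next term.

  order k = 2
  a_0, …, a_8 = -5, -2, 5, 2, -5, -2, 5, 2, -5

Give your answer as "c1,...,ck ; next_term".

  a_2 = 0·-2 + -1·-5 = 5
  a_3 = 0·5 + -1·-2 = 2
  a_4 = 0·2 + -1·5 = -5
  a_5 = 0·-5 + -1·2 = -2
  a_6 = 0·-2 + -1·-5 = 5
  a_7 = 0·5 + -1·-2 = 2
  a_8 = 0·2 + -1·5 = -5
  a_9 = 0·-5 + -1·2 = -2

0,-1 ; -2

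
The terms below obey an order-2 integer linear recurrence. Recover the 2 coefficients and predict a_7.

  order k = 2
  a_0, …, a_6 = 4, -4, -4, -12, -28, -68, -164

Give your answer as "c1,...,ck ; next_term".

2,1 ; -396

  a_2 = 2·-4 + 1·4 = -4
  a_3 = 2·-4 + 1·-4 = -12
  a_4 = 2·-12 + 1·-4 = -28
  a_5 = 2·-28 + 1·-12 = -68
  a_6 = 2·-68 + 1·-28 = -164
  a_7 = 2·-164 + 1·-68 = -396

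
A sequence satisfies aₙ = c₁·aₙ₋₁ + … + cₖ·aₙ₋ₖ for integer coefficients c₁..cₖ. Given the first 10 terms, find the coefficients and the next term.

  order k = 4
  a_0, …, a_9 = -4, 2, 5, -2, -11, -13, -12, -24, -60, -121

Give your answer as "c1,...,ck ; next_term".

  a_4 = 2·-2 + -1·5 + 1·2 + 1·-4 = -11
  a_5 = 2·-11 + -1·-2 + 1·5 + 1·2 = -13
  a_6 = 2·-13 + -1·-11 + 1·-2 + 1·5 = -12
  a_7 = 2·-12 + -1·-13 + 1·-11 + 1·-2 = -24
  a_8 = 2·-24 + -1·-12 + 1·-13 + 1·-11 = -60
  a_9 = 2·-60 + -1·-24 + 1·-12 + 1·-13 = -121
  a_10 = 2·-121 + -1·-60 + 1·-24 + 1·-12 = -218

2,-1,1,1 ; -218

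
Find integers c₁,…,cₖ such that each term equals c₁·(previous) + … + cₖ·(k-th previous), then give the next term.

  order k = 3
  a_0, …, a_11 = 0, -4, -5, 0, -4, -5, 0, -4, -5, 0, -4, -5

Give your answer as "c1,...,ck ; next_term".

0,0,1 ; 0

  a_3 = 0·-5 + 0·-4 + 1·0 = 0
  a_4 = 0·0 + 0·-5 + 1·-4 = -4
  a_5 = 0·-4 + 0·0 + 1·-5 = -5
  a_6 = 0·-5 + 0·-4 + 1·0 = 0
  a_7 = 0·0 + 0·-5 + 1·-4 = -4
  a_8 = 0·-4 + 0·0 + 1·-5 = -5
  a_9 = 0·-5 + 0·-4 + 1·0 = 0
  a_10 = 0·0 + 0·-5 + 1·-4 = -4
  a_11 = 0·-4 + 0·0 + 1·-5 = -5
  a_12 = 0·-5 + 0·-4 + 1·0 = 0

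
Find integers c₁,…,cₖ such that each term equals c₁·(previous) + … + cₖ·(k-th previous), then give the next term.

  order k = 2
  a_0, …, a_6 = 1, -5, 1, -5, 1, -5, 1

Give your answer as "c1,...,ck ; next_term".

  a_2 = 0·-5 + 1·1 = 1
  a_3 = 0·1 + 1·-5 = -5
  a_4 = 0·-5 + 1·1 = 1
  a_5 = 0·1 + 1·-5 = -5
  a_6 = 0·-5 + 1·1 = 1
  a_7 = 0·1 + 1·-5 = -5

0,1 ; -5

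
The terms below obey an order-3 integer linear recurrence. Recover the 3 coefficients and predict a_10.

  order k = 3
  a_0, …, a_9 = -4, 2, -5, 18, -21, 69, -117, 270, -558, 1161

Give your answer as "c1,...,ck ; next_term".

0,3,-3 ; -2484

  a_3 = 0·-5 + 3·2 + -3·-4 = 18
  a_4 = 0·18 + 3·-5 + -3·2 = -21
  a_5 = 0·-21 + 3·18 + -3·-5 = 69
  a_6 = 0·69 + 3·-21 + -3·18 = -117
  a_7 = 0·-117 + 3·69 + -3·-21 = 270
  a_8 = 0·270 + 3·-117 + -3·69 = -558
  a_9 = 0·-558 + 3·270 + -3·-117 = 1161
  a_10 = 0·1161 + 3·-558 + -3·270 = -2484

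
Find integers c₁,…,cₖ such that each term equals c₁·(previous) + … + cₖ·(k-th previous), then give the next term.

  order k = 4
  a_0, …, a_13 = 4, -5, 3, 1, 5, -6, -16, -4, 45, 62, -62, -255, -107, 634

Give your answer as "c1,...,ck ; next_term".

0,-2,-3,-1 ; 1041

  a_4 = 0·1 + -2·3 + -3·-5 + -1·4 = 5
  a_5 = 0·5 + -2·1 + -3·3 + -1·-5 = -6
  a_6 = 0·-6 + -2·5 + -3·1 + -1·3 = -16
  a_7 = 0·-16 + -2·-6 + -3·5 + -1·1 = -4
  a_8 = 0·-4 + -2·-16 + -3·-6 + -1·5 = 45
  a_9 = 0·45 + -2·-4 + -3·-16 + -1·-6 = 62
  a_10 = 0·62 + -2·45 + -3·-4 + -1·-16 = -62
  a_11 = 0·-62 + -2·62 + -3·45 + -1·-4 = -255
  a_12 = 0·-255 + -2·-62 + -3·62 + -1·45 = -107
  a_13 = 0·-107 + -2·-255 + -3·-62 + -1·62 = 634
  a_14 = 0·634 + -2·-107 + -3·-255 + -1·-62 = 1041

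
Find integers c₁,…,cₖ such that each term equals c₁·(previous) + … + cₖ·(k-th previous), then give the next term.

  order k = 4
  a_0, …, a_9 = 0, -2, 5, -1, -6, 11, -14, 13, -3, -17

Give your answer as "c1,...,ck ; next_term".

  a_4 = -2·-1 + -2·5 + -1·-2 + -1·0 = -6
  a_5 = -2·-6 + -2·-1 + -1·5 + -1·-2 = 11
  a_6 = -2·11 + -2·-6 + -1·-1 + -1·5 = -14
  a_7 = -2·-14 + -2·11 + -1·-6 + -1·-1 = 13
  a_8 = -2·13 + -2·-14 + -1·11 + -1·-6 = -3
  a_9 = -2·-3 + -2·13 + -1·-14 + -1·11 = -17
  a_10 = -2·-17 + -2·-3 + -1·13 + -1·-14 = 41

-2,-2,-1,-1 ; 41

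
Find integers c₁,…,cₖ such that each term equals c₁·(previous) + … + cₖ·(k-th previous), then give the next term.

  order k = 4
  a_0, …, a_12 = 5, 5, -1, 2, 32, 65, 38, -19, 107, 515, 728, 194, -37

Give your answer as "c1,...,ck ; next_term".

2,-3,3,2 ; 2558

  a_4 = 2·2 + -3·-1 + 3·5 + 2·5 = 32
  a_5 = 2·32 + -3·2 + 3·-1 + 2·5 = 65
  a_6 = 2·65 + -3·32 + 3·2 + 2·-1 = 38
  a_7 = 2·38 + -3·65 + 3·32 + 2·2 = -19
  a_8 = 2·-19 + -3·38 + 3·65 + 2·32 = 107
  a_9 = 2·107 + -3·-19 + 3·38 + 2·65 = 515
  a_10 = 2·515 + -3·107 + 3·-19 + 2·38 = 728
  a_11 = 2·728 + -3·515 + 3·107 + 2·-19 = 194
  a_12 = 2·194 + -3·728 + 3·515 + 2·107 = -37
  a_13 = 2·-37 + -3·194 + 3·728 + 2·515 = 2558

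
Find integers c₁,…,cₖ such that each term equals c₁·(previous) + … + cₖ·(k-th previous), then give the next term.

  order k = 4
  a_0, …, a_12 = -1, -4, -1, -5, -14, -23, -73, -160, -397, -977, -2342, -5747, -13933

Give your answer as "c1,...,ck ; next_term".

1,3,2,-2 ; -33904

  a_4 = 1·-5 + 3·-1 + 2·-4 + -2·-1 = -14
  a_5 = 1·-14 + 3·-5 + 2·-1 + -2·-4 = -23
  a_6 = 1·-23 + 3·-14 + 2·-5 + -2·-1 = -73
  a_7 = 1·-73 + 3·-23 + 2·-14 + -2·-5 = -160
  a_8 = 1·-160 + 3·-73 + 2·-23 + -2·-14 = -397
  a_9 = 1·-397 + 3·-160 + 2·-73 + -2·-23 = -977
  a_10 = 1·-977 + 3·-397 + 2·-160 + -2·-73 = -2342
  a_11 = 1·-2342 + 3·-977 + 2·-397 + -2·-160 = -5747
  a_12 = 1·-5747 + 3·-2342 + 2·-977 + -2·-397 = -13933
  a_13 = 1·-13933 + 3·-5747 + 2·-2342 + -2·-977 = -33904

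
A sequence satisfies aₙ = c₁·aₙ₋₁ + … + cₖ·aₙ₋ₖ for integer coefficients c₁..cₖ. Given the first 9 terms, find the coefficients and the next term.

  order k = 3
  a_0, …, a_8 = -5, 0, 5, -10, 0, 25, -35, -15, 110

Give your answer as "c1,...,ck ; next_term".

-1,-2,1 ; -115

  a_3 = -1·5 + -2·0 + 1·-5 = -10
  a_4 = -1·-10 + -2·5 + 1·0 = 0
  a_5 = -1·0 + -2·-10 + 1·5 = 25
  a_6 = -1·25 + -2·0 + 1·-10 = -35
  a_7 = -1·-35 + -2·25 + 1·0 = -15
  a_8 = -1·-15 + -2·-35 + 1·25 = 110
  a_9 = -1·110 + -2·-15 + 1·-35 = -115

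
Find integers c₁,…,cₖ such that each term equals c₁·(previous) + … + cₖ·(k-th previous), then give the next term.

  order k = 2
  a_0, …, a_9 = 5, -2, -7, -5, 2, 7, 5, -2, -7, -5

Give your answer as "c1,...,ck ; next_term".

  a_2 = 1·-2 + -1·5 = -7
  a_3 = 1·-7 + -1·-2 = -5
  a_4 = 1·-5 + -1·-7 = 2
  a_5 = 1·2 + -1·-5 = 7
  a_6 = 1·7 + -1·2 = 5
  a_7 = 1·5 + -1·7 = -2
  a_8 = 1·-2 + -1·5 = -7
  a_9 = 1·-7 + -1·-2 = -5
  a_10 = 1·-5 + -1·-7 = 2

1,-1 ; 2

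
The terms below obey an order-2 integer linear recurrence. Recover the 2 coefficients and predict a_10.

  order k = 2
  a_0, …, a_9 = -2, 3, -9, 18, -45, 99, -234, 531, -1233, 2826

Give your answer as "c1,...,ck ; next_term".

  a_2 = -1·3 + 3·-2 = -9
  a_3 = -1·-9 + 3·3 = 18
  a_4 = -1·18 + 3·-9 = -45
  a_5 = -1·-45 + 3·18 = 99
  a_6 = -1·99 + 3·-45 = -234
  a_7 = -1·-234 + 3·99 = 531
  a_8 = -1·531 + 3·-234 = -1233
  a_9 = -1·-1233 + 3·531 = 2826
  a_10 = -1·2826 + 3·-1233 = -6525

-1,3 ; -6525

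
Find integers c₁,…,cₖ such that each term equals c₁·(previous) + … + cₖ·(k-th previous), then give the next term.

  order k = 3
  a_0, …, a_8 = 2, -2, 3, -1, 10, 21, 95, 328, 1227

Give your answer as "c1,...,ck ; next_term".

3,3,-2 ; 4475

  a_3 = 3·3 + 3·-2 + -2·2 = -1
  a_4 = 3·-1 + 3·3 + -2·-2 = 10
  a_5 = 3·10 + 3·-1 + -2·3 = 21
  a_6 = 3·21 + 3·10 + -2·-1 = 95
  a_7 = 3·95 + 3·21 + -2·10 = 328
  a_8 = 3·328 + 3·95 + -2·21 = 1227
  a_9 = 3·1227 + 3·328 + -2·95 = 4475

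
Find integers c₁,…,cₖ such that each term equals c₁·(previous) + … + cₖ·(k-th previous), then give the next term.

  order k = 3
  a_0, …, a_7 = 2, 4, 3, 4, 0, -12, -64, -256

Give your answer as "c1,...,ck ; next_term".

4,0,-4 ; -976

  a_3 = 4·3 + 0·4 + -4·2 = 4
  a_4 = 4·4 + 0·3 + -4·4 = 0
  a_5 = 4·0 + 0·4 + -4·3 = -12
  a_6 = 4·-12 + 0·0 + -4·4 = -64
  a_7 = 4·-64 + 0·-12 + -4·0 = -256
  a_8 = 4·-256 + 0·-64 + -4·-12 = -976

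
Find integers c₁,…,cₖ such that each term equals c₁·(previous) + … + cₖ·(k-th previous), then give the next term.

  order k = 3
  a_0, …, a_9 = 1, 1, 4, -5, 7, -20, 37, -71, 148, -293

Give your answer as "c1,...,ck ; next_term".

  a_3 = -1·4 + 1·1 + -2·1 = -5
  a_4 = -1·-5 + 1·4 + -2·1 = 7
  a_5 = -1·7 + 1·-5 + -2·4 = -20
  a_6 = -1·-20 + 1·7 + -2·-5 = 37
  a_7 = -1·37 + 1·-20 + -2·7 = -71
  a_8 = -1·-71 + 1·37 + -2·-20 = 148
  a_9 = -1·148 + 1·-71 + -2·37 = -293
  a_10 = -1·-293 + 1·148 + -2·-71 = 583

-1,1,-2 ; 583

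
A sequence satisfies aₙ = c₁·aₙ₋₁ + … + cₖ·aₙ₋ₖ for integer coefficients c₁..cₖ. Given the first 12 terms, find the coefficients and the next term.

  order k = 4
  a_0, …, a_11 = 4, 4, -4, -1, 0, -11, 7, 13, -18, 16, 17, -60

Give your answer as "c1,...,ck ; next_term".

  a_4 = 0·-1 + -1·-4 + 1·4 + -2·4 = 0
  a_5 = 0·0 + -1·-1 + 1·-4 + -2·4 = -11
  a_6 = 0·-11 + -1·0 + 1·-1 + -2·-4 = 7
  a_7 = 0·7 + -1·-11 + 1·0 + -2·-1 = 13
  a_8 = 0·13 + -1·7 + 1·-11 + -2·0 = -18
  a_9 = 0·-18 + -1·13 + 1·7 + -2·-11 = 16
  a_10 = 0·16 + -1·-18 + 1·13 + -2·7 = 17
  a_11 = 0·17 + -1·16 + 1·-18 + -2·13 = -60
  a_12 = 0·-60 + -1·17 + 1·16 + -2·-18 = 35

0,-1,1,-2 ; 35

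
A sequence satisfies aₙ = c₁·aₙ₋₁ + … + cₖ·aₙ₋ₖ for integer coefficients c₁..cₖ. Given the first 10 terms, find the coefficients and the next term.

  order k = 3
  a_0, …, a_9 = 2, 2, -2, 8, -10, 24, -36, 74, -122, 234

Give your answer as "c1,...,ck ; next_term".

  a_3 = -1·-2 + 2·2 + 1·2 = 8
  a_4 = -1·8 + 2·-2 + 1·2 = -10
  a_5 = -1·-10 + 2·8 + 1·-2 = 24
  a_6 = -1·24 + 2·-10 + 1·8 = -36
  a_7 = -1·-36 + 2·24 + 1·-10 = 74
  a_8 = -1·74 + 2·-36 + 1·24 = -122
  a_9 = -1·-122 + 2·74 + 1·-36 = 234
  a_10 = -1·234 + 2·-122 + 1·74 = -404

-1,2,1 ; -404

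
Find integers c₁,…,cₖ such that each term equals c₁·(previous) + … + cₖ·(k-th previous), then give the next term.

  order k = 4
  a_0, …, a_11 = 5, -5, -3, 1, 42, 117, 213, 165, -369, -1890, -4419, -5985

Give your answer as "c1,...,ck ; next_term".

3,-3,-3,3 ; -135

  a_4 = 3·1 + -3·-3 + -3·-5 + 3·5 = 42
  a_5 = 3·42 + -3·1 + -3·-3 + 3·-5 = 117
  a_6 = 3·117 + -3·42 + -3·1 + 3·-3 = 213
  a_7 = 3·213 + -3·117 + -3·42 + 3·1 = 165
  a_8 = 3·165 + -3·213 + -3·117 + 3·42 = -369
  a_9 = 3·-369 + -3·165 + -3·213 + 3·117 = -1890
  a_10 = 3·-1890 + -3·-369 + -3·165 + 3·213 = -4419
  a_11 = 3·-4419 + -3·-1890 + -3·-369 + 3·165 = -5985
  a_12 = 3·-5985 + -3·-4419 + -3·-1890 + 3·-369 = -135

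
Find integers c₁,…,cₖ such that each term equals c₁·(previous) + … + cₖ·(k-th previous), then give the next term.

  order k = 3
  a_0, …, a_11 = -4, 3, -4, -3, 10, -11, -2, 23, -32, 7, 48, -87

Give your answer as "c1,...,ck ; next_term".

-1,-1,1 ; 46

  a_3 = -1·-4 + -1·3 + 1·-4 = -3
  a_4 = -1·-3 + -1·-4 + 1·3 = 10
  a_5 = -1·10 + -1·-3 + 1·-4 = -11
  a_6 = -1·-11 + -1·10 + 1·-3 = -2
  a_7 = -1·-2 + -1·-11 + 1·10 = 23
  a_8 = -1·23 + -1·-2 + 1·-11 = -32
  a_9 = -1·-32 + -1·23 + 1·-2 = 7
  a_10 = -1·7 + -1·-32 + 1·23 = 48
  a_11 = -1·48 + -1·7 + 1·-32 = -87
  a_12 = -1·-87 + -1·48 + 1·7 = 46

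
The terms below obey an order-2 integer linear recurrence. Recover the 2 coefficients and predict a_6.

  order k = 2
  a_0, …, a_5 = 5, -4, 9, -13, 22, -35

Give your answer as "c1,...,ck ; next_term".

-1,1 ; 57

  a_2 = -1·-4 + 1·5 = 9
  a_3 = -1·9 + 1·-4 = -13
  a_4 = -1·-13 + 1·9 = 22
  a_5 = -1·22 + 1·-13 = -35
  a_6 = -1·-35 + 1·22 = 57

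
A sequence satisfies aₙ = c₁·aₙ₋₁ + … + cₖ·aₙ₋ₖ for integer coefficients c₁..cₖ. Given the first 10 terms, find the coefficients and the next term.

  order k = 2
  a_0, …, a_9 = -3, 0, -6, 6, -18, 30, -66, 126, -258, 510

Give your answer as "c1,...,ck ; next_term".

  a_2 = -1·0 + 2·-3 = -6
  a_3 = -1·-6 + 2·0 = 6
  a_4 = -1·6 + 2·-6 = -18
  a_5 = -1·-18 + 2·6 = 30
  a_6 = -1·30 + 2·-18 = -66
  a_7 = -1·-66 + 2·30 = 126
  a_8 = -1·126 + 2·-66 = -258
  a_9 = -1·-258 + 2·126 = 510
  a_10 = -1·510 + 2·-258 = -1026

-1,2 ; -1026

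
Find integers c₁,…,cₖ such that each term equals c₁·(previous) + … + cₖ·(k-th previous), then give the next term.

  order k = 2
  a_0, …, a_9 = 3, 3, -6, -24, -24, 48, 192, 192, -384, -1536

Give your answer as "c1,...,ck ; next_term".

  a_2 = 2·3 + -4·3 = -6
  a_3 = 2·-6 + -4·3 = -24
  a_4 = 2·-24 + -4·-6 = -24
  a_5 = 2·-24 + -4·-24 = 48
  a_6 = 2·48 + -4·-24 = 192
  a_7 = 2·192 + -4·48 = 192
  a_8 = 2·192 + -4·192 = -384
  a_9 = 2·-384 + -4·192 = -1536
  a_10 = 2·-1536 + -4·-384 = -1536

2,-4 ; -1536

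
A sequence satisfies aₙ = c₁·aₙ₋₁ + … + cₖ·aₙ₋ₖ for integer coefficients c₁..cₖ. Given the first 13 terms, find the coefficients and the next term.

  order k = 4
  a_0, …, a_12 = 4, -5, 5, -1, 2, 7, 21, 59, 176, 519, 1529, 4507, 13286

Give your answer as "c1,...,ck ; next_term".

2,2,2,1 ; 39163

  a_4 = 2·-1 + 2·5 + 2·-5 + 1·4 = 2
  a_5 = 2·2 + 2·-1 + 2·5 + 1·-5 = 7
  a_6 = 2·7 + 2·2 + 2·-1 + 1·5 = 21
  a_7 = 2·21 + 2·7 + 2·2 + 1·-1 = 59
  a_8 = 2·59 + 2·21 + 2·7 + 1·2 = 176
  a_9 = 2·176 + 2·59 + 2·21 + 1·7 = 519
  a_10 = 2·519 + 2·176 + 2·59 + 1·21 = 1529
  a_11 = 2·1529 + 2·519 + 2·176 + 1·59 = 4507
  a_12 = 2·4507 + 2·1529 + 2·519 + 1·176 = 13286
  a_13 = 2·13286 + 2·4507 + 2·1529 + 1·519 = 39163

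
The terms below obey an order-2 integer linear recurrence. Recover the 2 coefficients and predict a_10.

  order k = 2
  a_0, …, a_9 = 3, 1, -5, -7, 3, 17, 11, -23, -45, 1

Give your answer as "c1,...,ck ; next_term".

1,-2 ; 91

  a_2 = 1·1 + -2·3 = -5
  a_3 = 1·-5 + -2·1 = -7
  a_4 = 1·-7 + -2·-5 = 3
  a_5 = 1·3 + -2·-7 = 17
  a_6 = 1·17 + -2·3 = 11
  a_7 = 1·11 + -2·17 = -23
  a_8 = 1·-23 + -2·11 = -45
  a_9 = 1·-45 + -2·-23 = 1
  a_10 = 1·1 + -2·-45 = 91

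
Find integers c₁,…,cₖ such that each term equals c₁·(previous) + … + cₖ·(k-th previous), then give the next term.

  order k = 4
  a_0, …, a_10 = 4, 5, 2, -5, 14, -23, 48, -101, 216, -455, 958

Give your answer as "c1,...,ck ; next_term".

  a_4 = -2·-5 + 0·2 + 0·5 + 1·4 = 14
  a_5 = -2·14 + 0·-5 + 0·2 + 1·5 = -23
  a_6 = -2·-23 + 0·14 + 0·-5 + 1·2 = 48
  a_7 = -2·48 + 0·-23 + 0·14 + 1·-5 = -101
  a_8 = -2·-101 + 0·48 + 0·-23 + 1·14 = 216
  a_9 = -2·216 + 0·-101 + 0·48 + 1·-23 = -455
  a_10 = -2·-455 + 0·216 + 0·-101 + 1·48 = 958
  a_11 = -2·958 + 0·-455 + 0·216 + 1·-101 = -2017

-2,0,0,1 ; -2017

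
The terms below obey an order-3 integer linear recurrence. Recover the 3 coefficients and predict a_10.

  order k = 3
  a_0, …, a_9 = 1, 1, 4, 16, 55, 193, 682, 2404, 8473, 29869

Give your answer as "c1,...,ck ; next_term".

  a_3 = 3·4 + 1·1 + 3·1 = 16
  a_4 = 3·16 + 1·4 + 3·1 = 55
  a_5 = 3·55 + 1·16 + 3·4 = 193
  a_6 = 3·193 + 1·55 + 3·16 = 682
  a_7 = 3·682 + 1·193 + 3·55 = 2404
  a_8 = 3·2404 + 1·682 + 3·193 = 8473
  a_9 = 3·8473 + 1·2404 + 3·682 = 29869
  a_10 = 3·29869 + 1·8473 + 3·2404 = 105292

3,1,3 ; 105292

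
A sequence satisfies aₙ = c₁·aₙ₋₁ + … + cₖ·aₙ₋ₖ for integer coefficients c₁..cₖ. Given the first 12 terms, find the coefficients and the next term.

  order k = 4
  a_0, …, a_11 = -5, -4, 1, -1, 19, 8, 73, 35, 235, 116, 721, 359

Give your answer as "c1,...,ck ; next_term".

0,4,0,-3 ; 2179

  a_4 = 0·-1 + 4·1 + 0·-4 + -3·-5 = 19
  a_5 = 0·19 + 4·-1 + 0·1 + -3·-4 = 8
  a_6 = 0·8 + 4·19 + 0·-1 + -3·1 = 73
  a_7 = 0·73 + 4·8 + 0·19 + -3·-1 = 35
  a_8 = 0·35 + 4·73 + 0·8 + -3·19 = 235
  a_9 = 0·235 + 4·35 + 0·73 + -3·8 = 116
  a_10 = 0·116 + 4·235 + 0·35 + -3·73 = 721
  a_11 = 0·721 + 4·116 + 0·235 + -3·35 = 359
  a_12 = 0·359 + 4·721 + 0·116 + -3·235 = 2179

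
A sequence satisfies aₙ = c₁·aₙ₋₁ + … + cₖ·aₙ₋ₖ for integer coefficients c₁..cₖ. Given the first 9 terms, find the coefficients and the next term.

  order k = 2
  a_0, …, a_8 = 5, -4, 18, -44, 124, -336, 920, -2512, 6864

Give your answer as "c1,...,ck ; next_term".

-2,2 ; -18752

  a_2 = -2·-4 + 2·5 = 18
  a_3 = -2·18 + 2·-4 = -44
  a_4 = -2·-44 + 2·18 = 124
  a_5 = -2·124 + 2·-44 = -336
  a_6 = -2·-336 + 2·124 = 920
  a_7 = -2·920 + 2·-336 = -2512
  a_8 = -2·-2512 + 2·920 = 6864
  a_9 = -2·6864 + 2·-2512 = -18752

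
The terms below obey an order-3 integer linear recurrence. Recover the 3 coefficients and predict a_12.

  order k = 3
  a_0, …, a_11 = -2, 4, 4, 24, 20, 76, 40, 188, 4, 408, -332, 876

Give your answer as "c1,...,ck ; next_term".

1,3,-4 ; -1752

  a_3 = 1·4 + 3·4 + -4·-2 = 24
  a_4 = 1·24 + 3·4 + -4·4 = 20
  a_5 = 1·20 + 3·24 + -4·4 = 76
  a_6 = 1·76 + 3·20 + -4·24 = 40
  a_7 = 1·40 + 3·76 + -4·20 = 188
  a_8 = 1·188 + 3·40 + -4·76 = 4
  a_9 = 1·4 + 3·188 + -4·40 = 408
  a_10 = 1·408 + 3·4 + -4·188 = -332
  a_11 = 1·-332 + 3·408 + -4·4 = 876
  a_12 = 1·876 + 3·-332 + -4·408 = -1752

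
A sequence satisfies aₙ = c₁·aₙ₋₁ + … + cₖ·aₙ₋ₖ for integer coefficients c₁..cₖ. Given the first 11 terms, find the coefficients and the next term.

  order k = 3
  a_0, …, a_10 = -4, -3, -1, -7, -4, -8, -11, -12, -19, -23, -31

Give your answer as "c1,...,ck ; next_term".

0,1,1 ; -42

  a_3 = 0·-1 + 1·-3 + 1·-4 = -7
  a_4 = 0·-7 + 1·-1 + 1·-3 = -4
  a_5 = 0·-4 + 1·-7 + 1·-1 = -8
  a_6 = 0·-8 + 1·-4 + 1·-7 = -11
  a_7 = 0·-11 + 1·-8 + 1·-4 = -12
  a_8 = 0·-12 + 1·-11 + 1·-8 = -19
  a_9 = 0·-19 + 1·-12 + 1·-11 = -23
  a_10 = 0·-23 + 1·-19 + 1·-12 = -31
  a_11 = 0·-31 + 1·-23 + 1·-19 = -42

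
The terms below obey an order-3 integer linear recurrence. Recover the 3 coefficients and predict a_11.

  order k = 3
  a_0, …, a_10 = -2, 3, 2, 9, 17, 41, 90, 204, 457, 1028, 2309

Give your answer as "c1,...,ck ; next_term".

  a_3 = 2·2 + 1·3 + -1·-2 = 9
  a_4 = 2·9 + 1·2 + -1·3 = 17
  a_5 = 2·17 + 1·9 + -1·2 = 41
  a_6 = 2·41 + 1·17 + -1·9 = 90
  a_7 = 2·90 + 1·41 + -1·17 = 204
  a_8 = 2·204 + 1·90 + -1·41 = 457
  a_9 = 2·457 + 1·204 + -1·90 = 1028
  a_10 = 2·1028 + 1·457 + -1·204 = 2309
  a_11 = 2·2309 + 1·1028 + -1·457 = 5189

2,1,-1 ; 5189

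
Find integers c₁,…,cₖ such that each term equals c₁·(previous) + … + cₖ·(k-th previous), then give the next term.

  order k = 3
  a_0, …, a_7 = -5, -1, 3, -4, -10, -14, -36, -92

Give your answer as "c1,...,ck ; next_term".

  a_3 = 2·3 + 0·-1 + 2·-5 = -4
  a_4 = 2·-4 + 0·3 + 2·-1 = -10
  a_5 = 2·-10 + 0·-4 + 2·3 = -14
  a_6 = 2·-14 + 0·-10 + 2·-4 = -36
  a_7 = 2·-36 + 0·-14 + 2·-10 = -92
  a_8 = 2·-92 + 0·-36 + 2·-14 = -212

2,0,2 ; -212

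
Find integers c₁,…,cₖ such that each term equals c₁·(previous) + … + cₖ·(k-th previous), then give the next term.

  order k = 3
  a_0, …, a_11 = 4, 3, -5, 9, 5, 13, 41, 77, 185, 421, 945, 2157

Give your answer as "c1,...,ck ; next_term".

1,2,2 ; 4889

  a_3 = 1·-5 + 2·3 + 2·4 = 9
  a_4 = 1·9 + 2·-5 + 2·3 = 5
  a_5 = 1·5 + 2·9 + 2·-5 = 13
  a_6 = 1·13 + 2·5 + 2·9 = 41
  a_7 = 1·41 + 2·13 + 2·5 = 77
  a_8 = 1·77 + 2·41 + 2·13 = 185
  a_9 = 1·185 + 2·77 + 2·41 = 421
  a_10 = 1·421 + 2·185 + 2·77 = 945
  a_11 = 1·945 + 2·421 + 2·185 = 2157
  a_12 = 1·2157 + 2·945 + 2·421 = 4889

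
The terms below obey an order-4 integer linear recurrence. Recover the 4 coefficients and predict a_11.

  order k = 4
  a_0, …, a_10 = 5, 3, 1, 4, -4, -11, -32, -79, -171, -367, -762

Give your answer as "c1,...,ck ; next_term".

  a_4 = 2·4 + 1·1 + -1·3 + -2·5 = -4
  a_5 = 2·-4 + 1·4 + -1·1 + -2·3 = -11
  a_6 = 2·-11 + 1·-4 + -1·4 + -2·1 = -32
  a_7 = 2·-32 + 1·-11 + -1·-4 + -2·4 = -79
  a_8 = 2·-79 + 1·-32 + -1·-11 + -2·-4 = -171
  a_9 = 2·-171 + 1·-79 + -1·-32 + -2·-11 = -367
  a_10 = 2·-367 + 1·-171 + -1·-79 + -2·-32 = -762
  a_11 = 2·-762 + 1·-367 + -1·-171 + -2·-79 = -1562

2,1,-1,-2 ; -1562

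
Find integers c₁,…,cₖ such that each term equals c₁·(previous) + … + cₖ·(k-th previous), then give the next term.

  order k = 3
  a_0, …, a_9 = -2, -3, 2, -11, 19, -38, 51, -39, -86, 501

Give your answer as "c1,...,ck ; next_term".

-3,-1,4 ; -1573

  a_3 = -3·2 + -1·-3 + 4·-2 = -11
  a_4 = -3·-11 + -1·2 + 4·-3 = 19
  a_5 = -3·19 + -1·-11 + 4·2 = -38
  a_6 = -3·-38 + -1·19 + 4·-11 = 51
  a_7 = -3·51 + -1·-38 + 4·19 = -39
  a_8 = -3·-39 + -1·51 + 4·-38 = -86
  a_9 = -3·-86 + -1·-39 + 4·51 = 501
  a_10 = -3·501 + -1·-86 + 4·-39 = -1573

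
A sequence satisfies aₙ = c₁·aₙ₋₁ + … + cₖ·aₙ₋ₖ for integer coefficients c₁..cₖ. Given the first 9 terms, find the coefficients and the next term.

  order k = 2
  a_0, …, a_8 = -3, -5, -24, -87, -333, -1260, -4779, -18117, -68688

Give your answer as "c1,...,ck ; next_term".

  a_2 = 3·-5 + 3·-3 = -24
  a_3 = 3·-24 + 3·-5 = -87
  a_4 = 3·-87 + 3·-24 = -333
  a_5 = 3·-333 + 3·-87 = -1260
  a_6 = 3·-1260 + 3·-333 = -4779
  a_7 = 3·-4779 + 3·-1260 = -18117
  a_8 = 3·-18117 + 3·-4779 = -68688
  a_9 = 3·-68688 + 3·-18117 = -260415

3,3 ; -260415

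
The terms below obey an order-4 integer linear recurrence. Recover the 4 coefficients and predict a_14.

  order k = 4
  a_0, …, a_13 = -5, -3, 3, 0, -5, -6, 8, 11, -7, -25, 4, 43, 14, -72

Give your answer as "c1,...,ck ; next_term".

0,-1,-1,1 ; -53

  a_4 = 0·0 + -1·3 + -1·-3 + 1·-5 = -5
  a_5 = 0·-5 + -1·0 + -1·3 + 1·-3 = -6
  a_6 = 0·-6 + -1·-5 + -1·0 + 1·3 = 8
  a_7 = 0·8 + -1·-6 + -1·-5 + 1·0 = 11
  a_8 = 0·11 + -1·8 + -1·-6 + 1·-5 = -7
  a_9 = 0·-7 + -1·11 + -1·8 + 1·-6 = -25
  a_10 = 0·-25 + -1·-7 + -1·11 + 1·8 = 4
  a_11 = 0·4 + -1·-25 + -1·-7 + 1·11 = 43
  a_12 = 0·43 + -1·4 + -1·-25 + 1·-7 = 14
  a_13 = 0·14 + -1·43 + -1·4 + 1·-25 = -72
  a_14 = 0·-72 + -1·14 + -1·43 + 1·4 = -53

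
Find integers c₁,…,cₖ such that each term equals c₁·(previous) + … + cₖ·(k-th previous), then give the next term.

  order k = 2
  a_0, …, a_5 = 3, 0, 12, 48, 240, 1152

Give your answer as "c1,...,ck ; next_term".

4,4 ; 5568

  a_2 = 4·0 + 4·3 = 12
  a_3 = 4·12 + 4·0 = 48
  a_4 = 4·48 + 4·12 = 240
  a_5 = 4·240 + 4·48 = 1152
  a_6 = 4·1152 + 4·240 = 5568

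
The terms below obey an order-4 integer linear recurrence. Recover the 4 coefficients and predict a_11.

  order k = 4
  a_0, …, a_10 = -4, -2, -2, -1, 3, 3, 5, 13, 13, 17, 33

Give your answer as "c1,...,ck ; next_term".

  a_4 = 1·-1 + 0·-2 + 2·-2 + -2·-4 = 3
  a_5 = 1·3 + 0·-1 + 2·-2 + -2·-2 = 3
  a_6 = 1·3 + 0·3 + 2·-1 + -2·-2 = 5
  a_7 = 1·5 + 0·3 + 2·3 + -2·-1 = 13
  a_8 = 1·13 + 0·5 + 2·3 + -2·3 = 13
  a_9 = 1·13 + 0·13 + 2·5 + -2·3 = 17
  a_10 = 1·17 + 0·13 + 2·13 + -2·5 = 33
  a_11 = 1·33 + 0·17 + 2·13 + -2·13 = 33

1,0,2,-2 ; 33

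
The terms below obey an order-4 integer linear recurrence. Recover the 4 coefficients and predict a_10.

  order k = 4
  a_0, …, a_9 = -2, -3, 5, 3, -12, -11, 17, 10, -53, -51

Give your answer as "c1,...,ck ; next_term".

  a_4 = 1·3 + -1·5 + 2·-3 + 2·-2 = -12
  a_5 = 1·-12 + -1·3 + 2·5 + 2·-3 = -11
  a_6 = 1·-11 + -1·-12 + 2·3 + 2·5 = 17
  a_7 = 1·17 + -1·-11 + 2·-12 + 2·3 = 10
  a_8 = 1·10 + -1·17 + 2·-11 + 2·-12 = -53
  a_9 = 1·-53 + -1·10 + 2·17 + 2·-11 = -51
  a_10 = 1·-51 + -1·-53 + 2·10 + 2·17 = 56

1,-1,2,2 ; 56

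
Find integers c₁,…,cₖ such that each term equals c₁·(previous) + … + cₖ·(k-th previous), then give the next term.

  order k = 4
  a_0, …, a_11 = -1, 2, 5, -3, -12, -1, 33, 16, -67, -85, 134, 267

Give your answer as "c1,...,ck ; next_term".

  a_4 = 0·-3 + -1·5 + -2·2 + 3·-1 = -12
  a_5 = 0·-12 + -1·-3 + -2·5 + 3·2 = -1
  a_6 = 0·-1 + -1·-12 + -2·-3 + 3·5 = 33
  a_7 = 0·33 + -1·-1 + -2·-12 + 3·-3 = 16
  a_8 = 0·16 + -1·33 + -2·-1 + 3·-12 = -67
  a_9 = 0·-67 + -1·16 + -2·33 + 3·-1 = -85
  a_10 = 0·-85 + -1·-67 + -2·16 + 3·33 = 134
  a_11 = 0·134 + -1·-85 + -2·-67 + 3·16 = 267
  a_12 = 0·267 + -1·134 + -2·-85 + 3·-67 = -165

0,-1,-2,3 ; -165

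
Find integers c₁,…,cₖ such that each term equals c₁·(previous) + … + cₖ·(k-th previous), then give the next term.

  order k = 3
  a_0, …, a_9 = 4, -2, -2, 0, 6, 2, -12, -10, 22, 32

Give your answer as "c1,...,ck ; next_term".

  a_3 = 0·-2 + -2·-2 + -1·4 = 0
  a_4 = 0·0 + -2·-2 + -1·-2 = 6
  a_5 = 0·6 + -2·0 + -1·-2 = 2
  a_6 = 0·2 + -2·6 + -1·0 = -12
  a_7 = 0·-12 + -2·2 + -1·6 = -10
  a_8 = 0·-10 + -2·-12 + -1·2 = 22
  a_9 = 0·22 + -2·-10 + -1·-12 = 32
  a_10 = 0·32 + -2·22 + -1·-10 = -34

0,-2,-1 ; -34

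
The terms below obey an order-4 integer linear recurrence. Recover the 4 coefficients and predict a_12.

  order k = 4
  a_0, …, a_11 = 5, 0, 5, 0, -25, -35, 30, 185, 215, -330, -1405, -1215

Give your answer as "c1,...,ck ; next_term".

1,-3,-2,-2 ; 3230

  a_4 = 1·0 + -3·5 + -2·0 + -2·5 = -25
  a_5 = 1·-25 + -3·0 + -2·5 + -2·0 = -35
  a_6 = 1·-35 + -3·-25 + -2·0 + -2·5 = 30
  a_7 = 1·30 + -3·-35 + -2·-25 + -2·0 = 185
  a_8 = 1·185 + -3·30 + -2·-35 + -2·-25 = 215
  a_9 = 1·215 + -3·185 + -2·30 + -2·-35 = -330
  a_10 = 1·-330 + -3·215 + -2·185 + -2·30 = -1405
  a_11 = 1·-1405 + -3·-330 + -2·215 + -2·185 = -1215
  a_12 = 1·-1215 + -3·-1405 + -2·-330 + -2·215 = 3230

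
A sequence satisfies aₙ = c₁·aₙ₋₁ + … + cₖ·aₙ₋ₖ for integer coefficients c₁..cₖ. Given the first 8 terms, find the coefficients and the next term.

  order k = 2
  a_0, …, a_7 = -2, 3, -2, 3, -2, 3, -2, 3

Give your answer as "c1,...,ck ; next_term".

0,1 ; -2

  a_2 = 0·3 + 1·-2 = -2
  a_3 = 0·-2 + 1·3 = 3
  a_4 = 0·3 + 1·-2 = -2
  a_5 = 0·-2 + 1·3 = 3
  a_6 = 0·3 + 1·-2 = -2
  a_7 = 0·-2 + 1·3 = 3
  a_8 = 0·3 + 1·-2 = -2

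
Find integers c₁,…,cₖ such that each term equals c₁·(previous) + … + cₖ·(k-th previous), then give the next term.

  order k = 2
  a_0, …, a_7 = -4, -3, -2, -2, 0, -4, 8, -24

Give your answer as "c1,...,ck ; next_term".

-2,2 ; 64

  a_2 = -2·-3 + 2·-4 = -2
  a_3 = -2·-2 + 2·-3 = -2
  a_4 = -2·-2 + 2·-2 = 0
  a_5 = -2·0 + 2·-2 = -4
  a_6 = -2·-4 + 2·0 = 8
  a_7 = -2·8 + 2·-4 = -24
  a_8 = -2·-24 + 2·8 = 64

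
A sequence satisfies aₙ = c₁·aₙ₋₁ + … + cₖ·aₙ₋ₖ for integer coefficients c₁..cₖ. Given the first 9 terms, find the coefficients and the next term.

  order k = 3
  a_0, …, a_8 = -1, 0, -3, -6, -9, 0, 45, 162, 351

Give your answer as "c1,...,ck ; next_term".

  a_3 = 3·-3 + -3·0 + -3·-1 = -6
  a_4 = 3·-6 + -3·-3 + -3·0 = -9
  a_5 = 3·-9 + -3·-6 + -3·-3 = 0
  a_6 = 3·0 + -3·-9 + -3·-6 = 45
  a_7 = 3·45 + -3·0 + -3·-9 = 162
  a_8 = 3·162 + -3·45 + -3·0 = 351
  a_9 = 3·351 + -3·162 + -3·45 = 432

3,-3,-3 ; 432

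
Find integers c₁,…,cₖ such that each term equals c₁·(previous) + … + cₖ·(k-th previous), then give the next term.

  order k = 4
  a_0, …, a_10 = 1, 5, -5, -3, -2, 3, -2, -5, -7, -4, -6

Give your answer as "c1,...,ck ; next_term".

1,0,0,1 ; -11

  a_4 = 1·-3 + 0·-5 + 0·5 + 1·1 = -2
  a_5 = 1·-2 + 0·-3 + 0·-5 + 1·5 = 3
  a_6 = 1·3 + 0·-2 + 0·-3 + 1·-5 = -2
  a_7 = 1·-2 + 0·3 + 0·-2 + 1·-3 = -5
  a_8 = 1·-5 + 0·-2 + 0·3 + 1·-2 = -7
  a_9 = 1·-7 + 0·-5 + 0·-2 + 1·3 = -4
  a_10 = 1·-4 + 0·-7 + 0·-5 + 1·-2 = -6
  a_11 = 1·-6 + 0·-4 + 0·-7 + 1·-5 = -11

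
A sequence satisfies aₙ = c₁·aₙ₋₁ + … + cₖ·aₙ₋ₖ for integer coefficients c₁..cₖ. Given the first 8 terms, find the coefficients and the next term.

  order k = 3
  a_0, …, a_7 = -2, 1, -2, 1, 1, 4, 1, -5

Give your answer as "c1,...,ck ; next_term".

1,-1,-2 ; -14

  a_3 = 1·-2 + -1·1 + -2·-2 = 1
  a_4 = 1·1 + -1·-2 + -2·1 = 1
  a_5 = 1·1 + -1·1 + -2·-2 = 4
  a_6 = 1·4 + -1·1 + -2·1 = 1
  a_7 = 1·1 + -1·4 + -2·1 = -5
  a_8 = 1·-5 + -1·1 + -2·4 = -14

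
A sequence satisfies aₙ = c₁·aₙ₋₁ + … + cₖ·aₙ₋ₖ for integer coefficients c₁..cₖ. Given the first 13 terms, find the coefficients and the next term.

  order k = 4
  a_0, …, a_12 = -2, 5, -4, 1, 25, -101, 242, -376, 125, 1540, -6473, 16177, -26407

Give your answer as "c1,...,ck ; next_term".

  a_4 = -3·1 + -3·-4 + 2·5 + -3·-2 = 25
  a_5 = -3·25 + -3·1 + 2·-4 + -3·5 = -101
  a_6 = -3·-101 + -3·25 + 2·1 + -3·-4 = 242
  a_7 = -3·242 + -3·-101 + 2·25 + -3·1 = -376
  a_8 = -3·-376 + -3·242 + 2·-101 + -3·25 = 125
  a_9 = -3·125 + -3·-376 + 2·242 + -3·-101 = 1540
  a_10 = -3·1540 + -3·125 + 2·-376 + -3·242 = -6473
  a_11 = -3·-6473 + -3·1540 + 2·125 + -3·-376 = 16177
  a_12 = -3·16177 + -3·-6473 + 2·1540 + -3·125 = -26407
  a_13 = -3·-26407 + -3·16177 + 2·-6473 + -3·1540 = 13124

-3,-3,2,-3 ; 13124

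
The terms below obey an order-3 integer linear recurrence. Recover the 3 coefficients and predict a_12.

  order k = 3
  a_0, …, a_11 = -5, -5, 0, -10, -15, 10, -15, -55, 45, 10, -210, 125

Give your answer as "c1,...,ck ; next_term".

0,-1,3 ; 240

  a_3 = 0·0 + -1·-5 + 3·-5 = -10
  a_4 = 0·-10 + -1·0 + 3·-5 = -15
  a_5 = 0·-15 + -1·-10 + 3·0 = 10
  a_6 = 0·10 + -1·-15 + 3·-10 = -15
  a_7 = 0·-15 + -1·10 + 3·-15 = -55
  a_8 = 0·-55 + -1·-15 + 3·10 = 45
  a_9 = 0·45 + -1·-55 + 3·-15 = 10
  a_10 = 0·10 + -1·45 + 3·-55 = -210
  a_11 = 0·-210 + -1·10 + 3·45 = 125
  a_12 = 0·125 + -1·-210 + 3·10 = 240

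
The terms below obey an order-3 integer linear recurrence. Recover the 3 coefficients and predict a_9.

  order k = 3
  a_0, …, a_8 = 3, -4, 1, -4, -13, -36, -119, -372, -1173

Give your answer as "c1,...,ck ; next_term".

  a_3 = 2·1 + 3·-4 + 2·3 = -4
  a_4 = 2·-4 + 3·1 + 2·-4 = -13
  a_5 = 2·-13 + 3·-4 + 2·1 = -36
  a_6 = 2·-36 + 3·-13 + 2·-4 = -119
  a_7 = 2·-119 + 3·-36 + 2·-13 = -372
  a_8 = 2·-372 + 3·-119 + 2·-36 = -1173
  a_9 = 2·-1173 + 3·-372 + 2·-119 = -3700

2,3,2 ; -3700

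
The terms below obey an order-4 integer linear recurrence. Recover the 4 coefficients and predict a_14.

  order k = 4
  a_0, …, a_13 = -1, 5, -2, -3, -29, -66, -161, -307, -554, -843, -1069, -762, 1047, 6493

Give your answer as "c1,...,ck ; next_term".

3,-1,-4,2 ; 19342

  a_4 = 3·-3 + -1·-2 + -4·5 + 2·-1 = -29
  a_5 = 3·-29 + -1·-3 + -4·-2 + 2·5 = -66
  a_6 = 3·-66 + -1·-29 + -4·-3 + 2·-2 = -161
  a_7 = 3·-161 + -1·-66 + -4·-29 + 2·-3 = -307
  a_8 = 3·-307 + -1·-161 + -4·-66 + 2·-29 = -554
  a_9 = 3·-554 + -1·-307 + -4·-161 + 2·-66 = -843
  a_10 = 3·-843 + -1·-554 + -4·-307 + 2·-161 = -1069
  a_11 = 3·-1069 + -1·-843 + -4·-554 + 2·-307 = -762
  a_12 = 3·-762 + -1·-1069 + -4·-843 + 2·-554 = 1047
  a_13 = 3·1047 + -1·-762 + -4·-1069 + 2·-843 = 6493
  a_14 = 3·6493 + -1·1047 + -4·-762 + 2·-1069 = 19342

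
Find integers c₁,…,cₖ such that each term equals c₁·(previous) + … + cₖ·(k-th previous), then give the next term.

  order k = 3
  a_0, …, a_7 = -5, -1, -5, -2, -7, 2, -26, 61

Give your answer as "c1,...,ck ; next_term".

  a_3 = -3·-5 + 2·-1 + 3·-5 = -2
  a_4 = -3·-2 + 2·-5 + 3·-1 = -7
  a_5 = -3·-7 + 2·-2 + 3·-5 = 2
  a_6 = -3·2 + 2·-7 + 3·-2 = -26
  a_7 = -3·-26 + 2·2 + 3·-7 = 61
  a_8 = -3·61 + 2·-26 + 3·2 = -229

-3,2,3 ; -229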